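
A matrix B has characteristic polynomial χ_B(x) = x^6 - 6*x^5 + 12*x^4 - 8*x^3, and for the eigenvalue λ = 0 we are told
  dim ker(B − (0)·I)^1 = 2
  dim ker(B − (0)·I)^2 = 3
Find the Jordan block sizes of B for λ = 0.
Block sizes for λ = 0: [2, 1]

From the dimensions of kernels of powers, the number of Jordan blocks of size at least j is d_j − d_{j−1} where d_j = dim ker(N^j) (with d_0 = 0). Computing the differences gives [2, 1].
The number of blocks of size exactly k is (#blocks of size ≥ k) − (#blocks of size ≥ k + 1), so the partition is: 1 block(s) of size 1, 1 block(s) of size 2.
In nonincreasing order the block sizes are [2, 1].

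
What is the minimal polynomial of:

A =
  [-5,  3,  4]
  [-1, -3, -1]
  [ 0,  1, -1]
x^3 + 9*x^2 + 27*x + 27

The characteristic polynomial is χ_A(x) = (x + 3)^3, so the eigenvalues are known. The minimal polynomial is
  m_A(x) = Π_λ (x − λ)^{k_λ}
where k_λ is the size of the *largest* Jordan block for λ (equivalently, the smallest k with (A − λI)^k v = 0 for every generalised eigenvector v of λ).

  λ = -3: largest Jordan block has size 3, contributing (x + 3)^3

So m_A(x) = (x + 3)^3 = x^3 + 9*x^2 + 27*x + 27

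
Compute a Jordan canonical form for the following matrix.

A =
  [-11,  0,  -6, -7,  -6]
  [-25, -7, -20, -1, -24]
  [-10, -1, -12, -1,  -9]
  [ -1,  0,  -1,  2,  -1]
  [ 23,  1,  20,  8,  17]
J_3(-5) ⊕ J_2(2)

The characteristic polynomial is
  det(x·I − A) = x^5 + 11*x^4 + 19*x^3 - 115*x^2 - 200*x + 500 = (x - 2)^2*(x + 5)^3

Eigenvalues and multiplicities (the geometric multiplicity of λ is n − rank(A − λI), which equals the number of Jordan blocks for λ):
  λ = -5: algebraic multiplicity = 3, geometric multiplicity = 1
  λ = 2: algebraic multiplicity = 2, geometric multiplicity = 1

Determining the block sizes for each eigenvalue:
  λ = -5: one block (gm = 1), so the single block has size am = 3 → block sizes [3]
  λ = 2: one block (gm = 1), so the single block has size am = 2 → block sizes [2]

Assembling the blocks gives a Jordan form
J =
  [-5,  1,  0, 0, 0]
  [ 0, -5,  1, 0, 0]
  [ 0,  0, -5, 0, 0]
  [ 0,  0,  0, 2, 1]
  [ 0,  0,  0, 0, 2]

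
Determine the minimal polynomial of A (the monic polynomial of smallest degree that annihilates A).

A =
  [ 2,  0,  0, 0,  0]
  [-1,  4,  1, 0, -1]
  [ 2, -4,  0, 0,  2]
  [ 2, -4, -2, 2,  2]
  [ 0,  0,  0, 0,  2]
x^2 - 4*x + 4

The characteristic polynomial is χ_A(x) = (x - 2)^5, so the eigenvalues are known. The minimal polynomial is
  m_A(x) = Π_λ (x − λ)^{k_λ}
where k_λ is the size of the *largest* Jordan block for λ (equivalently, the smallest k with (A − λI)^k v = 0 for every generalised eigenvector v of λ).

  λ = 2: largest Jordan block has size 2, contributing (x − 2)^2

So m_A(x) = (x - 2)^2 = x^2 - 4*x + 4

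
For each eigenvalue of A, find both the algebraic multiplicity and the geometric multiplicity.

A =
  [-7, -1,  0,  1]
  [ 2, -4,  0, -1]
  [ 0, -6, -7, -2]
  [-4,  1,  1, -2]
λ = -5: alg = 4, geom = 2

Step 1 — factor the characteristic polynomial to read off the algebraic multiplicities:
  χ_A(x) = (x + 5)^4

Step 2 — compute geometric multiplicities via the rank-nullity identity g(λ) = n − rank(A − λI):
  rank(A − (-5)·I) = 2, so dim ker(A − (-5)·I) = n − 2 = 2

Summary:
  λ = -5: algebraic multiplicity = 4, geometric multiplicity = 2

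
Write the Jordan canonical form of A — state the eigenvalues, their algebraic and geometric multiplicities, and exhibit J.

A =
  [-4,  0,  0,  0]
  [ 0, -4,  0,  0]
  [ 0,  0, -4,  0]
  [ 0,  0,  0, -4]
J_1(-4) ⊕ J_1(-4) ⊕ J_1(-4) ⊕ J_1(-4)

The characteristic polynomial is
  det(x·I − A) = x^4 + 16*x^3 + 96*x^2 + 256*x + 256 = (x + 4)^4

Eigenvalues and multiplicities (the geometric multiplicity of λ is n − rank(A − λI), which equals the number of Jordan blocks for λ):
  λ = -4: algebraic multiplicity = 4, geometric multiplicity = 4

Determining the block sizes for each eigenvalue:
  λ = -4: gm = am = 4, so every block has size 1 → block sizes [1, 1, 1, 1]

Assembling the blocks gives a Jordan form
J =
  [-4,  0,  0,  0]
  [ 0, -4,  0,  0]
  [ 0,  0, -4,  0]
  [ 0,  0,  0, -4]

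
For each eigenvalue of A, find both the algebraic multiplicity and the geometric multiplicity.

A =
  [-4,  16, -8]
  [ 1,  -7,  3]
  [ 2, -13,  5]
λ = -2: alg = 3, geom = 1

Step 1 — factor the characteristic polynomial to read off the algebraic multiplicities:
  χ_A(x) = (x + 2)^3

Step 2 — compute geometric multiplicities via the rank-nullity identity g(λ) = n − rank(A − λI):
  rank(A − (-2)·I) = 2, so dim ker(A − (-2)·I) = n − 2 = 1

Summary:
  λ = -2: algebraic multiplicity = 3, geometric multiplicity = 1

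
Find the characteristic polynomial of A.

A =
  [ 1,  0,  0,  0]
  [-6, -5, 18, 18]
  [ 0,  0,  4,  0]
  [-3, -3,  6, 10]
x^4 - 10*x^3 + 33*x^2 - 40*x + 16

Expanding det(x·I − A) (e.g. by cofactor expansion or by noting that A is similar to its Jordan form J, which has the same characteristic polynomial as A) gives
  χ_A(x) = x^4 - 10*x^3 + 33*x^2 - 40*x + 16
which factors as (x - 4)^2*(x - 1)^2. The eigenvalues (with algebraic multiplicities) are λ = 1 with multiplicity 2, λ = 4 with multiplicity 2.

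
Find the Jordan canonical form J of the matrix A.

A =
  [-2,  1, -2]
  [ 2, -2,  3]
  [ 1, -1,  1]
J_3(-1)

The characteristic polynomial is
  det(x·I − A) = x^3 + 3*x^2 + 3*x + 1 = (x + 1)^3

Eigenvalues and multiplicities (the geometric multiplicity of λ is n − rank(A − λI), which equals the number of Jordan blocks for λ):
  λ = -1: algebraic multiplicity = 3, geometric multiplicity = 1

Determining the block sizes for each eigenvalue:
  λ = -1: one block (gm = 1), so the single block has size am = 3 → block sizes [3]

Assembling the blocks gives a Jordan form
J =
  [-1,  1,  0]
  [ 0, -1,  1]
  [ 0,  0, -1]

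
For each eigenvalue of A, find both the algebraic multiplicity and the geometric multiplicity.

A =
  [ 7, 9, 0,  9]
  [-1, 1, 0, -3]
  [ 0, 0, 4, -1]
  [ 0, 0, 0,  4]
λ = 4: alg = 4, geom = 2

Step 1 — factor the characteristic polynomial to read off the algebraic multiplicities:
  χ_A(x) = (x - 4)^4

Step 2 — compute geometric multiplicities via the rank-nullity identity g(λ) = n − rank(A − λI):
  rank(A − (4)·I) = 2, so dim ker(A − (4)·I) = n − 2 = 2

Summary:
  λ = 4: algebraic multiplicity = 4, geometric multiplicity = 2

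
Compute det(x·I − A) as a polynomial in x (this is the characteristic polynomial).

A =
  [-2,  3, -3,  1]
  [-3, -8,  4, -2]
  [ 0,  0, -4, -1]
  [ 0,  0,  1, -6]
x^4 + 20*x^3 + 150*x^2 + 500*x + 625

Expanding det(x·I − A) (e.g. by cofactor expansion or by noting that A is similar to its Jordan form J, which has the same characteristic polynomial as A) gives
  χ_A(x) = x^4 + 20*x^3 + 150*x^2 + 500*x + 625
which factors as (x + 5)^4. The eigenvalues (with algebraic multiplicities) are λ = -5 with multiplicity 4.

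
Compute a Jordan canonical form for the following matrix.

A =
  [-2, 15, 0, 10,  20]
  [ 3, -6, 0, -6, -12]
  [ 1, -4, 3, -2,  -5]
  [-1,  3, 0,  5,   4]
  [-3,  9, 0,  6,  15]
J_2(3) ⊕ J_2(3) ⊕ J_1(3)

The characteristic polynomial is
  det(x·I − A) = x^5 - 15*x^4 + 90*x^3 - 270*x^2 + 405*x - 243 = (x - 3)^5

Eigenvalues and multiplicities (the geometric multiplicity of λ is n − rank(A − λI), which equals the number of Jordan blocks for λ):
  λ = 3: algebraic multiplicity = 5, geometric multiplicity = 3

Determining the block sizes for each eigenvalue:
  λ = 3: with am = 5 and gm = 3, the partition is not yet determined (e.g. several partitions of 5 into 3 parts exist). Let N = A − (3)·I. Computing rank(N^1) = 2, rank(N^2) = 0; the number of blocks of size ≥ j is rank(N^{j−1}) − rank(N^j), giving [3, 2]. So we have 2 block(s) of size 2, 1 block(s) of size 1 → block sizes [2, 2, 1]

Assembling the blocks gives a Jordan form
J =
  [3, 1, 0, 0, 0]
  [0, 3, 0, 0, 0]
  [0, 0, 3, 1, 0]
  [0, 0, 0, 3, 0]
  [0, 0, 0, 0, 3]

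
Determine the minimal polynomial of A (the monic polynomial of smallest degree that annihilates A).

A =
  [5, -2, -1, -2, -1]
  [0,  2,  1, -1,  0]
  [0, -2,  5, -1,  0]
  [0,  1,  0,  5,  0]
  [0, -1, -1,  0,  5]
x^5 - 22*x^4 + 193*x^3 - 844*x^2 + 1840*x - 1600

The characteristic polynomial is χ_A(x) = (x - 5)^2*(x - 4)^3, so the eigenvalues are known. The minimal polynomial is
  m_A(x) = Π_λ (x − λ)^{k_λ}
where k_λ is the size of the *largest* Jordan block for λ (equivalently, the smallest k with (A − λI)^k v = 0 for every generalised eigenvector v of λ).

  λ = 4: largest Jordan block has size 3, contributing (x − 4)^3
  λ = 5: largest Jordan block has size 2, contributing (x − 5)^2

So m_A(x) = (x - 5)^2*(x - 4)^3 = x^5 - 22*x^4 + 193*x^3 - 844*x^2 + 1840*x - 1600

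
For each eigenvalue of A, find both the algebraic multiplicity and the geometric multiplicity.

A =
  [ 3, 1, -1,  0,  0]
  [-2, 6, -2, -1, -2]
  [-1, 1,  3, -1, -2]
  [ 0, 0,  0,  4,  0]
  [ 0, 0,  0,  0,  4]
λ = 4: alg = 5, geom = 3

Step 1 — factor the characteristic polynomial to read off the algebraic multiplicities:
  χ_A(x) = (x - 4)^5

Step 2 — compute geometric multiplicities via the rank-nullity identity g(λ) = n − rank(A − λI):
  rank(A − (4)·I) = 2, so dim ker(A − (4)·I) = n − 2 = 3

Summary:
  λ = 4: algebraic multiplicity = 5, geometric multiplicity = 3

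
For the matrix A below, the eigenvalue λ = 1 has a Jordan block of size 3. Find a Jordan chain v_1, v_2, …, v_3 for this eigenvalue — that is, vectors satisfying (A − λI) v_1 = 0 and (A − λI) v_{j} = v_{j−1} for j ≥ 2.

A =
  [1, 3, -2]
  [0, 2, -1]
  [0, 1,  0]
A Jordan chain for λ = 1 of length 3:
v_1 = (1, 0, 0)ᵀ
v_2 = (3, 1, 1)ᵀ
v_3 = (0, 1, 0)ᵀ

Let N = A − (1)·I. We want v_3 with N^3 v_3 = 0 but N^2 v_3 ≠ 0; then v_{j-1} := N · v_j for j = 3, …, 2.

Pick v_3 = (0, 1, 0)ᵀ.
Then v_2 = N · v_3 = (3, 1, 1)ᵀ.
Then v_1 = N · v_2 = (1, 0, 0)ᵀ.

Sanity check: (A − (1)·I) v_1 = (0, 0, 0)ᵀ = 0. ✓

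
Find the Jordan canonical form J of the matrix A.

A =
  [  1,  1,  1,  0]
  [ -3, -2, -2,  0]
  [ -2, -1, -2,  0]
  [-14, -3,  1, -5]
J_1(-5) ⊕ J_3(-1)

The characteristic polynomial is
  det(x·I − A) = x^4 + 8*x^3 + 18*x^2 + 16*x + 5 = (x + 1)^3*(x + 5)

Eigenvalues and multiplicities (the geometric multiplicity of λ is n − rank(A − λI), which equals the number of Jordan blocks for λ):
  λ = -5: algebraic multiplicity = 1, geometric multiplicity = 1
  λ = -1: algebraic multiplicity = 3, geometric multiplicity = 1

Determining the block sizes for each eigenvalue:
  λ = -5: one block (gm = 1), so the single block has size am = 1 → block sizes [1]
  λ = -1: one block (gm = 1), so the single block has size am = 3 → block sizes [3]

Assembling the blocks gives a Jordan form
J =
  [-5,  0,  0,  0]
  [ 0, -1,  1,  0]
  [ 0,  0, -1,  1]
  [ 0,  0,  0, -1]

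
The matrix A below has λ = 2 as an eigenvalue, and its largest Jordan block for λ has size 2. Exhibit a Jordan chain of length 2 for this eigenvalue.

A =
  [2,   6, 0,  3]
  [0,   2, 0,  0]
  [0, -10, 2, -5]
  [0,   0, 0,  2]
A Jordan chain for λ = 2 of length 2:
v_1 = (6, 0, -10, 0)ᵀ
v_2 = (0, 1, 0, 0)ᵀ

Let N = A − (2)·I. We want v_2 with N^2 v_2 = 0 but N^1 v_2 ≠ 0; then v_{j-1} := N · v_j for j = 2, …, 2.

Pick v_2 = (0, 1, 0, 0)ᵀ.
Then v_1 = N · v_2 = (6, 0, -10, 0)ᵀ.

Sanity check: (A − (2)·I) v_1 = (0, 0, 0, 0)ᵀ = 0. ✓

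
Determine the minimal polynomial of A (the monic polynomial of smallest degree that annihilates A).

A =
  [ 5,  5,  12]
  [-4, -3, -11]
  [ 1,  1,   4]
x^3 - 6*x^2 + 12*x - 8

The characteristic polynomial is χ_A(x) = (x - 2)^3, so the eigenvalues are known. The minimal polynomial is
  m_A(x) = Π_λ (x − λ)^{k_λ}
where k_λ is the size of the *largest* Jordan block for λ (equivalently, the smallest k with (A − λI)^k v = 0 for every generalised eigenvector v of λ).

  λ = 2: largest Jordan block has size 3, contributing (x − 2)^3

So m_A(x) = (x - 2)^3 = x^3 - 6*x^2 + 12*x - 8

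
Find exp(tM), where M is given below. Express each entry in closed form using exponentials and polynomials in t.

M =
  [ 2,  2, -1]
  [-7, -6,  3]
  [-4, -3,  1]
e^{tM} =
  [-t^2*exp(-t)/2 + 3*t*exp(-t) + exp(-t), -t^2*exp(-t)/2 + 2*t*exp(-t), t^2*exp(-t)/2 - t*exp(-t)]
  [t^2*exp(-t) - 7*t*exp(-t), t^2*exp(-t) - 5*t*exp(-t) + exp(-t), -t^2*exp(-t) + 3*t*exp(-t)]
  [t^2*exp(-t)/2 - 4*t*exp(-t), t^2*exp(-t)/2 - 3*t*exp(-t), -t^2*exp(-t)/2 + 2*t*exp(-t) + exp(-t)]

Strategy: write M = P · J · P⁻¹ where J is a Jordan canonical form, so e^{tM} = P · e^{tJ} · P⁻¹, and e^{tJ} can be computed block-by-block.

M has Jordan form
J =
  [-1,  1,  0]
  [ 0, -1,  1]
  [ 0,  0, -1]
(up to reordering of blocks).

Per-block formulas:
  For a 3×3 Jordan block J_3(-1): exp(t · J_3(-1)) = e^(-1t)·(I + t·N + (t^2/2)·N^2), where N is the 3×3 nilpotent shift.

After assembling e^{tJ} and conjugating by P, we get:

e^{tM} =
  [-t^2*exp(-t)/2 + 3*t*exp(-t) + exp(-t), -t^2*exp(-t)/2 + 2*t*exp(-t), t^2*exp(-t)/2 - t*exp(-t)]
  [t^2*exp(-t) - 7*t*exp(-t), t^2*exp(-t) - 5*t*exp(-t) + exp(-t), -t^2*exp(-t) + 3*t*exp(-t)]
  [t^2*exp(-t)/2 - 4*t*exp(-t), t^2*exp(-t)/2 - 3*t*exp(-t), -t^2*exp(-t)/2 + 2*t*exp(-t) + exp(-t)]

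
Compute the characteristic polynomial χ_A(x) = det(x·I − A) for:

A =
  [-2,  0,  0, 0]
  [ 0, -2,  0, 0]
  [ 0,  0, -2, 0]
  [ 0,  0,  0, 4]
x^4 + 2*x^3 - 12*x^2 - 40*x - 32

Expanding det(x·I − A) (e.g. by cofactor expansion or by noting that A is similar to its Jordan form J, which has the same characteristic polynomial as A) gives
  χ_A(x) = x^4 + 2*x^3 - 12*x^2 - 40*x - 32
which factors as (x - 4)*(x + 2)^3. The eigenvalues (with algebraic multiplicities) are λ = -2 with multiplicity 3, λ = 4 with multiplicity 1.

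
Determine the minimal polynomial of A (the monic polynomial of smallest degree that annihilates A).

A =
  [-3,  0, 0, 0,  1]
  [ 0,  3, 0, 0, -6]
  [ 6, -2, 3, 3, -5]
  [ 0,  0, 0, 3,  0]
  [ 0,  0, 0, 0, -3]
x^4 - 18*x^2 + 81

The characteristic polynomial is χ_A(x) = (x - 3)^3*(x + 3)^2, so the eigenvalues are known. The minimal polynomial is
  m_A(x) = Π_λ (x − λ)^{k_λ}
where k_λ is the size of the *largest* Jordan block for λ (equivalently, the smallest k with (A − λI)^k v = 0 for every generalised eigenvector v of λ).

  λ = -3: largest Jordan block has size 2, contributing (x + 3)^2
  λ = 3: largest Jordan block has size 2, contributing (x − 3)^2

So m_A(x) = (x - 3)^2*(x + 3)^2 = x^4 - 18*x^2 + 81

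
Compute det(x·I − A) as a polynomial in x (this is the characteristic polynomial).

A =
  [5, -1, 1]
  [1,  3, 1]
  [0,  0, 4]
x^3 - 12*x^2 + 48*x - 64

Expanding det(x·I − A) (e.g. by cofactor expansion or by noting that A is similar to its Jordan form J, which has the same characteristic polynomial as A) gives
  χ_A(x) = x^3 - 12*x^2 + 48*x - 64
which factors as (x - 4)^3. The eigenvalues (with algebraic multiplicities) are λ = 4 with multiplicity 3.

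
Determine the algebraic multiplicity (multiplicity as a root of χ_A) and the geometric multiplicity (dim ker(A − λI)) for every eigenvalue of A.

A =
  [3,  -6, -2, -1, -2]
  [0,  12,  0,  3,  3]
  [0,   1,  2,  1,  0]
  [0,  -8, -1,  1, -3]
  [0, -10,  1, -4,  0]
λ = 3: alg = 4, geom = 2; λ = 6: alg = 1, geom = 1

Step 1 — factor the characteristic polynomial to read off the algebraic multiplicities:
  χ_A(x) = (x - 6)*(x - 3)^4

Step 2 — compute geometric multiplicities via the rank-nullity identity g(λ) = n − rank(A − λI):
  rank(A − (3)·I) = 3, so dim ker(A − (3)·I) = n − 3 = 2
  rank(A − (6)·I) = 4, so dim ker(A − (6)·I) = n − 4 = 1

Summary:
  λ = 3: algebraic multiplicity = 4, geometric multiplicity = 2
  λ = 6: algebraic multiplicity = 1, geometric multiplicity = 1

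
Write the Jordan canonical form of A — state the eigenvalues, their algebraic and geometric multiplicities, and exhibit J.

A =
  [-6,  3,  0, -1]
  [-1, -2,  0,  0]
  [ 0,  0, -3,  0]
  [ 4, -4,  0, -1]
J_3(-3) ⊕ J_1(-3)

The characteristic polynomial is
  det(x·I − A) = x^4 + 12*x^3 + 54*x^2 + 108*x + 81 = (x + 3)^4

Eigenvalues and multiplicities (the geometric multiplicity of λ is n − rank(A − λI), which equals the number of Jordan blocks for λ):
  λ = -3: algebraic multiplicity = 4, geometric multiplicity = 2

Determining the block sizes for each eigenvalue:
  λ = -3: with am = 4 and gm = 2, the partition is not yet determined (e.g. several partitions of 4 into 2 parts exist). Let N = A − (-3)·I. Computing rank(N^1) = 2, rank(N^2) = 1, rank(N^3) = 0; the number of blocks of size ≥ j is rank(N^{j−1}) − rank(N^j), giving [2, 1, 1]. So we have 1 block(s) of size 3, 1 block(s) of size 1 → block sizes [3, 1]

Assembling the blocks gives a Jordan form
J =
  [-3,  1,  0,  0]
  [ 0, -3,  1,  0]
  [ 0,  0, -3,  0]
  [ 0,  0,  0, -3]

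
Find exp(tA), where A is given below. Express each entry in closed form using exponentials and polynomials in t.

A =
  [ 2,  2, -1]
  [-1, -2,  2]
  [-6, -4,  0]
e^{tA} =
  [4*t^2 + 2*t + 1, 2*t^2 + 2*t, t^2 - t]
  [-6*t^2 - t, -3*t^2 - 2*t + 1, -3*t^2/2 + 2*t]
  [-4*t^2 - 6*t, -2*t^2 - 4*t, 1 - t^2]

Strategy: write A = P · J · P⁻¹ where J is a Jordan canonical form, so e^{tA} = P · e^{tJ} · P⁻¹, and e^{tJ} can be computed block-by-block.

A has Jordan form
J =
  [0, 1, 0]
  [0, 0, 1]
  [0, 0, 0]
(up to reordering of blocks).

Per-block formulas:
  For a 3×3 Jordan block J_3(0): exp(t · J_3(0)) = e^(0t)·(I + t·N + (t^2/2)·N^2), where N is the 3×3 nilpotent shift.

After assembling e^{tJ} and conjugating by P, we get:

e^{tA} =
  [4*t^2 + 2*t + 1, 2*t^2 + 2*t, t^2 - t]
  [-6*t^2 - t, -3*t^2 - 2*t + 1, -3*t^2/2 + 2*t]
  [-4*t^2 - 6*t, -2*t^2 - 4*t, 1 - t^2]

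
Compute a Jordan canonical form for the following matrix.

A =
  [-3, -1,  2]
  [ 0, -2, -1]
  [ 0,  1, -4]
J_3(-3)

The characteristic polynomial is
  det(x·I − A) = x^3 + 9*x^2 + 27*x + 27 = (x + 3)^3

Eigenvalues and multiplicities (the geometric multiplicity of λ is n − rank(A − λI), which equals the number of Jordan blocks for λ):
  λ = -3: algebraic multiplicity = 3, geometric multiplicity = 1

Determining the block sizes for each eigenvalue:
  λ = -3: one block (gm = 1), so the single block has size am = 3 → block sizes [3]

Assembling the blocks gives a Jordan form
J =
  [-3,  1,  0]
  [ 0, -3,  1]
  [ 0,  0, -3]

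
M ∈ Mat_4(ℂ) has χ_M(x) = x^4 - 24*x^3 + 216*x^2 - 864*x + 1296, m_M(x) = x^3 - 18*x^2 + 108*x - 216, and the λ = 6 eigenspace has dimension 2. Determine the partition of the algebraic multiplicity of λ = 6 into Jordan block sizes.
Block sizes for λ = 6: [3, 1]

Step 1 — from the characteristic polynomial, algebraic multiplicity of λ = 6 is 4. From dim ker(M − (6)·I) = 2, there are exactly 2 Jordan blocks for λ = 6.
Step 2 — from the minimal polynomial, the factor (x − 6)^3 tells us the largest block for λ = 6 has size 3.
Step 3 — with total size 4, 2 blocks, and largest block 3, the block sizes (in nonincreasing order) are [3, 1].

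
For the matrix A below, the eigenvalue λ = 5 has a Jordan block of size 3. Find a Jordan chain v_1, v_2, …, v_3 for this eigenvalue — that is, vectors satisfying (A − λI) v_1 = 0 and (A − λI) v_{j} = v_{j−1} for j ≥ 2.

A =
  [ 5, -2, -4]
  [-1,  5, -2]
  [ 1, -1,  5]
A Jordan chain for λ = 5 of length 3:
v_1 = (-2, -2, 1)ᵀ
v_2 = (0, -1, 1)ᵀ
v_3 = (1, 0, 0)ᵀ

Let N = A − (5)·I. We want v_3 with N^3 v_3 = 0 but N^2 v_3 ≠ 0; then v_{j-1} := N · v_j for j = 3, …, 2.

Pick v_3 = (1, 0, 0)ᵀ.
Then v_2 = N · v_3 = (0, -1, 1)ᵀ.
Then v_1 = N · v_2 = (-2, -2, 1)ᵀ.

Sanity check: (A − (5)·I) v_1 = (0, 0, 0)ᵀ = 0. ✓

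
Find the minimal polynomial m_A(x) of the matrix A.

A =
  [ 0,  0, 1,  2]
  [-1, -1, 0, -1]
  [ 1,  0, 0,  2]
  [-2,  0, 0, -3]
x^3 + 3*x^2 + 3*x + 1

The characteristic polynomial is χ_A(x) = (x + 1)^4, so the eigenvalues are known. The minimal polynomial is
  m_A(x) = Π_λ (x − λ)^{k_λ}
where k_λ is the size of the *largest* Jordan block for λ (equivalently, the smallest k with (A − λI)^k v = 0 for every generalised eigenvector v of λ).

  λ = -1: largest Jordan block has size 3, contributing (x + 1)^3

So m_A(x) = (x + 1)^3 = x^3 + 3*x^2 + 3*x + 1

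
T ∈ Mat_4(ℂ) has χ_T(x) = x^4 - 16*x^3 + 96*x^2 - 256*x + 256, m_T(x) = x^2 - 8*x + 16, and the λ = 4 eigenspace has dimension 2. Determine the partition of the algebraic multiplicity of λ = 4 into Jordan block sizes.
Block sizes for λ = 4: [2, 2]

Step 1 — from the characteristic polynomial, algebraic multiplicity of λ = 4 is 4. From dim ker(T − (4)·I) = 2, there are exactly 2 Jordan blocks for λ = 4.
Step 2 — from the minimal polynomial, the factor (x − 4)^2 tells us the largest block for λ = 4 has size 2.
Step 3 — with total size 4, 2 blocks, and largest block 2, the block sizes (in nonincreasing order) are [2, 2].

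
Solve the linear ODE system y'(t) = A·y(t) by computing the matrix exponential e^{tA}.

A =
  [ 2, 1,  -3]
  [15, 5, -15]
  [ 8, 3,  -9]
e^{tA} =
  [3*t*exp(-t) + exp(-t), t*exp(-t), -3*t*exp(-t)]
  [15 - 15*exp(-t), 6 - 5*exp(-t), -15 + 15*exp(-t)]
  [3*t*exp(-t) + 5 - 5*exp(-t), t*exp(-t) + 2 - 2*exp(-t), -3*t*exp(-t) - 5 + 6*exp(-t)]

Strategy: write A = P · J · P⁻¹ where J is a Jordan canonical form, so e^{tA} = P · e^{tJ} · P⁻¹, and e^{tJ} can be computed block-by-block.

A has Jordan form
J =
  [-1,  1, 0]
  [ 0, -1, 0]
  [ 0,  0, 0]
(up to reordering of blocks).

Per-block formulas:
  For a 2×2 Jordan block J_2(-1): exp(t · J_2(-1)) = e^(-1t)·(I + t·N), where N is the 2×2 nilpotent shift.
  For a 1×1 block at λ = 0: exp(t · [0]) = [e^(0t)].

After assembling e^{tJ} and conjugating by P, we get:

e^{tA} =
  [3*t*exp(-t) + exp(-t), t*exp(-t), -3*t*exp(-t)]
  [15 - 15*exp(-t), 6 - 5*exp(-t), -15 + 15*exp(-t)]
  [3*t*exp(-t) + 5 - 5*exp(-t), t*exp(-t) + 2 - 2*exp(-t), -3*t*exp(-t) - 5 + 6*exp(-t)]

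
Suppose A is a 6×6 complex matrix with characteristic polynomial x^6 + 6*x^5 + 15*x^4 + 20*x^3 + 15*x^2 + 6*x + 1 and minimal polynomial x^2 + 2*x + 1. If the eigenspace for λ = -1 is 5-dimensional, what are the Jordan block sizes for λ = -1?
Block sizes for λ = -1: [2, 1, 1, 1, 1]

Step 1 — from the characteristic polynomial, algebraic multiplicity of λ = -1 is 6. From dim ker(A − (-1)·I) = 5, there are exactly 5 Jordan blocks for λ = -1.
Step 2 — from the minimal polynomial, the factor (x + 1)^2 tells us the largest block for λ = -1 has size 2.
Step 3 — with total size 6, 5 blocks, and largest block 2, the block sizes (in nonincreasing order) are [2, 1, 1, 1, 1].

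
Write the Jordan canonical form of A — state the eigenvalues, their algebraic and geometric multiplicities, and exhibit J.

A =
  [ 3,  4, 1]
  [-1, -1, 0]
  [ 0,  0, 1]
J_3(1)

The characteristic polynomial is
  det(x·I − A) = x^3 - 3*x^2 + 3*x - 1 = (x - 1)^3

Eigenvalues and multiplicities (the geometric multiplicity of λ is n − rank(A − λI), which equals the number of Jordan blocks for λ):
  λ = 1: algebraic multiplicity = 3, geometric multiplicity = 1

Determining the block sizes for each eigenvalue:
  λ = 1: one block (gm = 1), so the single block has size am = 3 → block sizes [3]

Assembling the blocks gives a Jordan form
J =
  [1, 1, 0]
  [0, 1, 1]
  [0, 0, 1]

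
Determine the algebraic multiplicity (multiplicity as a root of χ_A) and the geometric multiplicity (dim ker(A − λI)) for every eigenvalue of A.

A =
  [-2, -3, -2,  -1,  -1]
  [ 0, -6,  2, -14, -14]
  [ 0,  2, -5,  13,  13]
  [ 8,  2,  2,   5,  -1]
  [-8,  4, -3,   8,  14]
λ = -2: alg = 3, geom = 1; λ = 6: alg = 2, geom = 1

Step 1 — factor the characteristic polynomial to read off the algebraic multiplicities:
  χ_A(x) = (x - 6)^2*(x + 2)^3

Step 2 — compute geometric multiplicities via the rank-nullity identity g(λ) = n − rank(A − λI):
  rank(A − (-2)·I) = 4, so dim ker(A − (-2)·I) = n − 4 = 1
  rank(A − (6)·I) = 4, so dim ker(A − (6)·I) = n − 4 = 1

Summary:
  λ = -2: algebraic multiplicity = 3, geometric multiplicity = 1
  λ = 6: algebraic multiplicity = 2, geometric multiplicity = 1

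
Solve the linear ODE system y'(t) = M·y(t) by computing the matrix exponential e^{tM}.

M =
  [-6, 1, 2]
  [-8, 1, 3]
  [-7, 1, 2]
e^{tM} =
  [3*t^2*exp(-t)/2 - 5*t*exp(-t) + exp(-t), -t^2*exp(-t)/2 + t*exp(-t), -t^2*exp(-t)/2 + 2*t*exp(-t)]
  [3*t^2*exp(-t)/2 - 8*t*exp(-t), -t^2*exp(-t)/2 + 2*t*exp(-t) + exp(-t), -t^2*exp(-t)/2 + 3*t*exp(-t)]
  [3*t^2*exp(-t) - 7*t*exp(-t), -t^2*exp(-t) + t*exp(-t), -t^2*exp(-t) + 3*t*exp(-t) + exp(-t)]

Strategy: write M = P · J · P⁻¹ where J is a Jordan canonical form, so e^{tM} = P · e^{tJ} · P⁻¹, and e^{tJ} can be computed block-by-block.

M has Jordan form
J =
  [-1,  1,  0]
  [ 0, -1,  1]
  [ 0,  0, -1]
(up to reordering of blocks).

Per-block formulas:
  For a 3×3 Jordan block J_3(-1): exp(t · J_3(-1)) = e^(-1t)·(I + t·N + (t^2/2)·N^2), where N is the 3×3 nilpotent shift.

After assembling e^{tJ} and conjugating by P, we get:

e^{tM} =
  [3*t^2*exp(-t)/2 - 5*t*exp(-t) + exp(-t), -t^2*exp(-t)/2 + t*exp(-t), -t^2*exp(-t)/2 + 2*t*exp(-t)]
  [3*t^2*exp(-t)/2 - 8*t*exp(-t), -t^2*exp(-t)/2 + 2*t*exp(-t) + exp(-t), -t^2*exp(-t)/2 + 3*t*exp(-t)]
  [3*t^2*exp(-t) - 7*t*exp(-t), -t^2*exp(-t) + t*exp(-t), -t^2*exp(-t) + 3*t*exp(-t) + exp(-t)]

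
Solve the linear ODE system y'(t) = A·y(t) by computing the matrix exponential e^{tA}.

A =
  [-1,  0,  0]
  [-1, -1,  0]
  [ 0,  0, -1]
e^{tA} =
  [exp(-t), 0, 0]
  [-t*exp(-t), exp(-t), 0]
  [0, 0, exp(-t)]

Strategy: write A = P · J · P⁻¹ where J is a Jordan canonical form, so e^{tA} = P · e^{tJ} · P⁻¹, and e^{tJ} can be computed block-by-block.

A has Jordan form
J =
  [-1,  1,  0]
  [ 0, -1,  0]
  [ 0,  0, -1]
(up to reordering of blocks).

Per-block formulas:
  For a 2×2 Jordan block J_2(-1): exp(t · J_2(-1)) = e^(-1t)·(I + t·N), where N is the 2×2 nilpotent shift.
  For a 1×1 block at λ = -1: exp(t · [-1]) = [e^(-1t)].

After assembling e^{tJ} and conjugating by P, we get:

e^{tA} =
  [exp(-t), 0, 0]
  [-t*exp(-t), exp(-t), 0]
  [0, 0, exp(-t)]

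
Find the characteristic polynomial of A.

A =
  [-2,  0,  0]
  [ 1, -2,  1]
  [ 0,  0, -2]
x^3 + 6*x^2 + 12*x + 8

Expanding det(x·I − A) (e.g. by cofactor expansion or by noting that A is similar to its Jordan form J, which has the same characteristic polynomial as A) gives
  χ_A(x) = x^3 + 6*x^2 + 12*x + 8
which factors as (x + 2)^3. The eigenvalues (with algebraic multiplicities) are λ = -2 with multiplicity 3.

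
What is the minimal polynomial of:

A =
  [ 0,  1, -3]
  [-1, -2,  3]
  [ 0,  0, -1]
x^2 + 2*x + 1

The characteristic polynomial is χ_A(x) = (x + 1)^3, so the eigenvalues are known. The minimal polynomial is
  m_A(x) = Π_λ (x − λ)^{k_λ}
where k_λ is the size of the *largest* Jordan block for λ (equivalently, the smallest k with (A − λI)^k v = 0 for every generalised eigenvector v of λ).

  λ = -1: largest Jordan block has size 2, contributing (x + 1)^2

So m_A(x) = (x + 1)^2 = x^2 + 2*x + 1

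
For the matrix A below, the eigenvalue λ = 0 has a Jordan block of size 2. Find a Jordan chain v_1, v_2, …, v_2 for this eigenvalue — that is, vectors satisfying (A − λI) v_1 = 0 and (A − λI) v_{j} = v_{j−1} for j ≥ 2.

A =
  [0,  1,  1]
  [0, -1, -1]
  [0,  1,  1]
A Jordan chain for λ = 0 of length 2:
v_1 = (1, -1, 1)ᵀ
v_2 = (0, 1, 0)ᵀ

Let N = A − (0)·I. We want v_2 with N^2 v_2 = 0 but N^1 v_2 ≠ 0; then v_{j-1} := N · v_j for j = 2, …, 2.

Pick v_2 = (0, 1, 0)ᵀ.
Then v_1 = N · v_2 = (1, -1, 1)ᵀ.

Sanity check: (A − (0)·I) v_1 = (0, 0, 0)ᵀ = 0. ✓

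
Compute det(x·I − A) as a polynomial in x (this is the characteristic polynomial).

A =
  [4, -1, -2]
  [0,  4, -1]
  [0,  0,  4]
x^3 - 12*x^2 + 48*x - 64

Expanding det(x·I − A) (e.g. by cofactor expansion or by noting that A is similar to its Jordan form J, which has the same characteristic polynomial as A) gives
  χ_A(x) = x^3 - 12*x^2 + 48*x - 64
which factors as (x - 4)^3. The eigenvalues (with algebraic multiplicities) are λ = 4 with multiplicity 3.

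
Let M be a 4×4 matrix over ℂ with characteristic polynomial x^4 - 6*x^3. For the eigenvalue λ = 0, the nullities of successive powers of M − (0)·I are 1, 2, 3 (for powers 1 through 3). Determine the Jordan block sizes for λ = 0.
Block sizes for λ = 0: [3]

From the dimensions of kernels of powers, the number of Jordan blocks of size at least j is d_j − d_{j−1} where d_j = dim ker(N^j) (with d_0 = 0). Computing the differences gives [1, 1, 1].
The number of blocks of size exactly k is (#blocks of size ≥ k) − (#blocks of size ≥ k + 1), so the partition is: 1 block(s) of size 3.
In nonincreasing order the block sizes are [3].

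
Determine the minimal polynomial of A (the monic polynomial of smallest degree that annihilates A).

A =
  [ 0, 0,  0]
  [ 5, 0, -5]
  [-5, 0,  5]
x^2 - 5*x

The characteristic polynomial is χ_A(x) = x^2*(x - 5), so the eigenvalues are known. The minimal polynomial is
  m_A(x) = Π_λ (x − λ)^{k_λ}
where k_λ is the size of the *largest* Jordan block for λ (equivalently, the smallest k with (A − λI)^k v = 0 for every generalised eigenvector v of λ).

  λ = 0: largest Jordan block has size 1, contributing (x − 0)
  λ = 5: largest Jordan block has size 1, contributing (x − 5)

So m_A(x) = x*(x - 5) = x^2 - 5*x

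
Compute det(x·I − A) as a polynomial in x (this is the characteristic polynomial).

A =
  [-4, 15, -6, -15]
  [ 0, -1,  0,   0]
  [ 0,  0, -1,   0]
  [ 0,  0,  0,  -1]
x^4 + 7*x^3 + 15*x^2 + 13*x + 4

Expanding det(x·I − A) (e.g. by cofactor expansion or by noting that A is similar to its Jordan form J, which has the same characteristic polynomial as A) gives
  χ_A(x) = x^4 + 7*x^3 + 15*x^2 + 13*x + 4
which factors as (x + 1)^3*(x + 4). The eigenvalues (with algebraic multiplicities) are λ = -4 with multiplicity 1, λ = -1 with multiplicity 3.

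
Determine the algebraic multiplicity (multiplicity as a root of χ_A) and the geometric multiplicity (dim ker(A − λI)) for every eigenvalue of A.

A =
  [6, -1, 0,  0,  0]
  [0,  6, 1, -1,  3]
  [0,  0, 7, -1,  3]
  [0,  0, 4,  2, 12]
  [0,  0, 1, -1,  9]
λ = 6: alg = 5, geom = 3

Step 1 — factor the characteristic polynomial to read off the algebraic multiplicities:
  χ_A(x) = (x - 6)^5

Step 2 — compute geometric multiplicities via the rank-nullity identity g(λ) = n − rank(A − λI):
  rank(A − (6)·I) = 2, so dim ker(A − (6)·I) = n − 2 = 3

Summary:
  λ = 6: algebraic multiplicity = 5, geometric multiplicity = 3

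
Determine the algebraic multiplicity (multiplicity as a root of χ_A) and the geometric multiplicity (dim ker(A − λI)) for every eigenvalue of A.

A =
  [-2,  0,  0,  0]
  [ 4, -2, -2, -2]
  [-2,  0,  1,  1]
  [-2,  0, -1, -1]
λ = -2: alg = 2, geom = 2; λ = 0: alg = 2, geom = 1

Step 1 — factor the characteristic polynomial to read off the algebraic multiplicities:
  χ_A(x) = x^2*(x + 2)^2

Step 2 — compute geometric multiplicities via the rank-nullity identity g(λ) = n − rank(A − λI):
  rank(A − (-2)·I) = 2, so dim ker(A − (-2)·I) = n − 2 = 2
  rank(A − (0)·I) = 3, so dim ker(A − (0)·I) = n − 3 = 1

Summary:
  λ = -2: algebraic multiplicity = 2, geometric multiplicity = 2
  λ = 0: algebraic multiplicity = 2, geometric multiplicity = 1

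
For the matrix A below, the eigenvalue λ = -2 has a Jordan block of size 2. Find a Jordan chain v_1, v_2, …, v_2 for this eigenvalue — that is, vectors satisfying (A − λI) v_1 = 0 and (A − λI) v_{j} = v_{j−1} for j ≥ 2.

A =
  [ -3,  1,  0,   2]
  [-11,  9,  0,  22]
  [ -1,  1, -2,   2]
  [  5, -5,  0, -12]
A Jordan chain for λ = -2 of length 2:
v_1 = (-1, -11, -1, 5)ᵀ
v_2 = (1, 0, 0, 0)ᵀ

Let N = A − (-2)·I. We want v_2 with N^2 v_2 = 0 but N^1 v_2 ≠ 0; then v_{j-1} := N · v_j for j = 2, …, 2.

Pick v_2 = (1, 0, 0, 0)ᵀ.
Then v_1 = N · v_2 = (-1, -11, -1, 5)ᵀ.

Sanity check: (A − (-2)·I) v_1 = (0, 0, 0, 0)ᵀ = 0. ✓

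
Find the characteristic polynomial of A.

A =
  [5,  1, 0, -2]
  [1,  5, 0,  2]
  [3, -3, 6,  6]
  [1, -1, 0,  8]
x^4 - 24*x^3 + 216*x^2 - 864*x + 1296

Expanding det(x·I − A) (e.g. by cofactor expansion or by noting that A is similar to its Jordan form J, which has the same characteristic polynomial as A) gives
  χ_A(x) = x^4 - 24*x^3 + 216*x^2 - 864*x + 1296
which factors as (x - 6)^4. The eigenvalues (with algebraic multiplicities) are λ = 6 with multiplicity 4.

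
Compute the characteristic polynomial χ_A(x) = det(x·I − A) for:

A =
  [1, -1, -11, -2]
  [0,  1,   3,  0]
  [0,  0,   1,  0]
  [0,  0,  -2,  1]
x^4 - 4*x^3 + 6*x^2 - 4*x + 1

Expanding det(x·I − A) (e.g. by cofactor expansion or by noting that A is similar to its Jordan form J, which has the same characteristic polynomial as A) gives
  χ_A(x) = x^4 - 4*x^3 + 6*x^2 - 4*x + 1
which factors as (x - 1)^4. The eigenvalues (with algebraic multiplicities) are λ = 1 with multiplicity 4.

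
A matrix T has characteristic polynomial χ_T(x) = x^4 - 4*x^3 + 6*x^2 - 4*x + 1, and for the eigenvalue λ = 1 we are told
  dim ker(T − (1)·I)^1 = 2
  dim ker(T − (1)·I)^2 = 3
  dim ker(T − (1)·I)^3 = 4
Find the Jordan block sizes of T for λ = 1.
Block sizes for λ = 1: [3, 1]

From the dimensions of kernels of powers, the number of Jordan blocks of size at least j is d_j − d_{j−1} where d_j = dim ker(N^j) (with d_0 = 0). Computing the differences gives [2, 1, 1].
The number of blocks of size exactly k is (#blocks of size ≥ k) − (#blocks of size ≥ k + 1), so the partition is: 1 block(s) of size 1, 1 block(s) of size 3.
In nonincreasing order the block sizes are [3, 1].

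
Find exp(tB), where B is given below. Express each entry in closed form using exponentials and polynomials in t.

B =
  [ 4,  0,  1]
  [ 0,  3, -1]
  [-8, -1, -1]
e^{tB} =
  [-2*t^2*exp(2*t) + 2*t*exp(2*t) + exp(2*t), -t^2*exp(2*t)/2, -t^2*exp(2*t)/2 + t*exp(2*t)]
  [4*t^2*exp(2*t), t^2*exp(2*t) + t*exp(2*t) + exp(2*t), t^2*exp(2*t) - t*exp(2*t)]
  [4*t^2*exp(2*t) - 8*t*exp(2*t), t^2*exp(2*t) - t*exp(2*t), t^2*exp(2*t) - 3*t*exp(2*t) + exp(2*t)]

Strategy: write B = P · J · P⁻¹ where J is a Jordan canonical form, so e^{tB} = P · e^{tJ} · P⁻¹, and e^{tJ} can be computed block-by-block.

B has Jordan form
J =
  [2, 1, 0]
  [0, 2, 1]
  [0, 0, 2]
(up to reordering of blocks).

Per-block formulas:
  For a 3×3 Jordan block J_3(2): exp(t · J_3(2)) = e^(2t)·(I + t·N + (t^2/2)·N^2), where N is the 3×3 nilpotent shift.

After assembling e^{tJ} and conjugating by P, we get:

e^{tB} =
  [-2*t^2*exp(2*t) + 2*t*exp(2*t) + exp(2*t), -t^2*exp(2*t)/2, -t^2*exp(2*t)/2 + t*exp(2*t)]
  [4*t^2*exp(2*t), t^2*exp(2*t) + t*exp(2*t) + exp(2*t), t^2*exp(2*t) - t*exp(2*t)]
  [4*t^2*exp(2*t) - 8*t*exp(2*t), t^2*exp(2*t) - t*exp(2*t), t^2*exp(2*t) - 3*t*exp(2*t) + exp(2*t)]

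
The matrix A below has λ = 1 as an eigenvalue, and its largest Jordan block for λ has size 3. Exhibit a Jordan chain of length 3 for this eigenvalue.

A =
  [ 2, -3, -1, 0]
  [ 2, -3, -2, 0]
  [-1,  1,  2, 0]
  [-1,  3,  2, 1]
A Jordan chain for λ = 1 of length 3:
v_1 = (0, 0, 0, -1)ᵀ
v_2 = (-1, 0, -1, 1)ᵀ
v_3 = (2, 1, 0, 0)ᵀ

Let N = A − (1)·I. We want v_3 with N^3 v_3 = 0 but N^2 v_3 ≠ 0; then v_{j-1} := N · v_j for j = 3, …, 2.

Pick v_3 = (2, 1, 0, 0)ᵀ.
Then v_2 = N · v_3 = (-1, 0, -1, 1)ᵀ.
Then v_1 = N · v_2 = (0, 0, 0, -1)ᵀ.

Sanity check: (A − (1)·I) v_1 = (0, 0, 0, 0)ᵀ = 0. ✓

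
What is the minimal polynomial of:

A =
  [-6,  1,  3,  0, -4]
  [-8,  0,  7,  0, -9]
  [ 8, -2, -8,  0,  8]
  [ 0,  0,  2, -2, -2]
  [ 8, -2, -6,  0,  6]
x^3 + 6*x^2 + 12*x + 8

The characteristic polynomial is χ_A(x) = (x + 2)^5, so the eigenvalues are known. The minimal polynomial is
  m_A(x) = Π_λ (x − λ)^{k_λ}
where k_λ is the size of the *largest* Jordan block for λ (equivalently, the smallest k with (A − λI)^k v = 0 for every generalised eigenvector v of λ).

  λ = -2: largest Jordan block has size 3, contributing (x + 2)^3

So m_A(x) = (x + 2)^3 = x^3 + 6*x^2 + 12*x + 8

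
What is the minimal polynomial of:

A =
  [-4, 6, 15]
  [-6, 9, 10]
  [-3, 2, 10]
x^2 - 10*x + 25

The characteristic polynomial is χ_A(x) = (x - 5)^3, so the eigenvalues are known. The minimal polynomial is
  m_A(x) = Π_λ (x − λ)^{k_λ}
where k_λ is the size of the *largest* Jordan block for λ (equivalently, the smallest k with (A − λI)^k v = 0 for every generalised eigenvector v of λ).

  λ = 5: largest Jordan block has size 2, contributing (x − 5)^2

So m_A(x) = (x - 5)^2 = x^2 - 10*x + 25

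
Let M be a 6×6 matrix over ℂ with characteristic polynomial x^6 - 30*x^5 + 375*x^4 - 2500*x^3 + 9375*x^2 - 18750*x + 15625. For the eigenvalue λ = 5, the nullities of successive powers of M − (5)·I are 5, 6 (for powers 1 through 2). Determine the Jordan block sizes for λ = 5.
Block sizes for λ = 5: [2, 1, 1, 1, 1]

From the dimensions of kernels of powers, the number of Jordan blocks of size at least j is d_j − d_{j−1} where d_j = dim ker(N^j) (with d_0 = 0). Computing the differences gives [5, 1].
The number of blocks of size exactly k is (#blocks of size ≥ k) − (#blocks of size ≥ k + 1), so the partition is: 4 block(s) of size 1, 1 block(s) of size 2.
In nonincreasing order the block sizes are [2, 1, 1, 1, 1].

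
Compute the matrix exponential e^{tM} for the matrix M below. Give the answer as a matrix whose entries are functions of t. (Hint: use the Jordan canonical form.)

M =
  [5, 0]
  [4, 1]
e^{tM} =
  [exp(5*t), 0]
  [exp(5*t) - exp(t), exp(t)]

Strategy: write M = P · J · P⁻¹ where J is a Jordan canonical form, so e^{tM} = P · e^{tJ} · P⁻¹, and e^{tJ} can be computed block-by-block.

M has Jordan form
J =
  [1, 0]
  [0, 5]
(up to reordering of blocks).

Per-block formulas:
  For a 1×1 block at λ = 1: exp(t · [1]) = [e^(1t)].
  For a 1×1 block at λ = 5: exp(t · [5]) = [e^(5t)].

After assembling e^{tJ} and conjugating by P, we get:

e^{tM} =
  [exp(5*t), 0]
  [exp(5*t) - exp(t), exp(t)]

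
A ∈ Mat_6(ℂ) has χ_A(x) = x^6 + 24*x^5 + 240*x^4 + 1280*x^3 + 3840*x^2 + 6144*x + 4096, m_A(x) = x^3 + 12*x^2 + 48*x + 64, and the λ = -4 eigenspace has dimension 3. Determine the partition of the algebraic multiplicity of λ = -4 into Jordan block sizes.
Block sizes for λ = -4: [3, 2, 1]

Step 1 — from the characteristic polynomial, algebraic multiplicity of λ = -4 is 6. From dim ker(A − (-4)·I) = 3, there are exactly 3 Jordan blocks for λ = -4.
Step 2 — from the minimal polynomial, the factor (x + 4)^3 tells us the largest block for λ = -4 has size 3.
Step 3 — with total size 6, 3 blocks, and largest block 3, the block sizes (in nonincreasing order) are [3, 2, 1].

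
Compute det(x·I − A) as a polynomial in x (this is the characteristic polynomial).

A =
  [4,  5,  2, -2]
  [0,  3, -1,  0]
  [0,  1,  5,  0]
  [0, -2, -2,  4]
x^4 - 16*x^3 + 96*x^2 - 256*x + 256

Expanding det(x·I − A) (e.g. by cofactor expansion or by noting that A is similar to its Jordan form J, which has the same characteristic polynomial as A) gives
  χ_A(x) = x^4 - 16*x^3 + 96*x^2 - 256*x + 256
which factors as (x - 4)^4. The eigenvalues (with algebraic multiplicities) are λ = 4 with multiplicity 4.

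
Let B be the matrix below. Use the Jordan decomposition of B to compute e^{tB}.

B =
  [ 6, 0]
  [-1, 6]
e^{tB} =
  [exp(6*t), 0]
  [-t*exp(6*t), exp(6*t)]

Strategy: write B = P · J · P⁻¹ where J is a Jordan canonical form, so e^{tB} = P · e^{tJ} · P⁻¹, and e^{tJ} can be computed block-by-block.

B has Jordan form
J =
  [6, 1]
  [0, 6]
(up to reordering of blocks).

Per-block formulas:
  For a 2×2 Jordan block J_2(6): exp(t · J_2(6)) = e^(6t)·(I + t·N), where N is the 2×2 nilpotent shift.

After assembling e^{tJ} and conjugating by P, we get:

e^{tB} =
  [exp(6*t), 0]
  [-t*exp(6*t), exp(6*t)]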